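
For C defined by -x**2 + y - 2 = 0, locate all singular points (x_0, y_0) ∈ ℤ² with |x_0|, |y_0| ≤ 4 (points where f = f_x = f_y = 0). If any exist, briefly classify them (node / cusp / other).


No singular points in the scanned grid; C is smooth there.

Compute partial derivatives:
  f_x = -2*x.
  f_y = 1.
f_y = 1 is a nonzero constant, so f_y never vanishes: no point (x, y) can satisfy f = f_x = f_y = 0. In particular no (x, y) ∈ {−4, ..., 4}² is singular; the curve is smooth.


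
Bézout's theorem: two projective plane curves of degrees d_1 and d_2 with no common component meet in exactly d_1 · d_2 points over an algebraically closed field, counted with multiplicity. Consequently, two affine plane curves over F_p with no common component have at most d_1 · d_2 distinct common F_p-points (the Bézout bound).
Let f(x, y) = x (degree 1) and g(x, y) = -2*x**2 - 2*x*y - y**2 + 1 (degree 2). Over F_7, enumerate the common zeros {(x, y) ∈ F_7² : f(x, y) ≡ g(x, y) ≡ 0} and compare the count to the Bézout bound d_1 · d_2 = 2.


Common zeros: {(0, 1), (0, 6)}; count = 2; Bézout bound = 2.

deg(f) = 1, deg(g) = 2, so Bézout bound = 2.
Scan x ∈ F_7. For each x, list the y ∈ F_7 with f(x, y) ≡ 0 and those with g(x, y) ≡ 0 (mod 7); the common zeros in that column are the intersection.
  x = 0: f ≡ 0 at y ∈ {0, 1, 2, 3, 4, 5, 6}; g ≡ 0 at y ∈ {1, 6}; common: {1, 6}.
  x = 1: f ≡ 0 at y ∈ ∅; g ≡ 0 at y ∈ {6}; common: ∅.
  x = 2: f ≡ 0 at y ∈ ∅; g ≡ 0 at y ∈ {0, 3}; common: ∅.
  x = 3: f ≡ 0 at y ∈ ∅; g ≡ 0 at y ∈ ∅; common: ∅.
  x = 4: f ≡ 0 at y ∈ ∅; g ≡ 0 at y ∈ ∅; common: ∅.
  x = 5: f ≡ 0 at y ∈ ∅; g ≡ 0 at y ∈ {0, 4}; common: ∅.
  x = 6: f ≡ 0 at y ∈ ∅; g ≡ 0 at y ∈ {1}; common: ∅.
Collecting: common zeros = {(0, 1), (0, 6)}, so the count is 2.
Comparison with the Bézout bound: 2 ≤ 2 = deg(f)·deg(g), as expected for curves with no common component (the bound is attained).


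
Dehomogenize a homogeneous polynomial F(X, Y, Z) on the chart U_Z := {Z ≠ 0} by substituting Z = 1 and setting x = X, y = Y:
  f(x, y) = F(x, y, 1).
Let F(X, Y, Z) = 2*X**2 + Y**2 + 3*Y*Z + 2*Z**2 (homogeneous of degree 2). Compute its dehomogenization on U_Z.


f(x, y) = 2*x**2 + y**2 + 3*y + 2

On U_Z we set Z = 1. Each monomial c·X^i·Y^j·Z^k in F becomes c·x^i·y^j·1^k = c·x^i·y^j.
Substituting Z = 1: F(X, Y, 1) = 2*x**2 + y**2 + 3*y + 2.
Note: deg(f) ≤ deg(F) = 2; strict inequality happens when F is divisible by Z (lost terms).


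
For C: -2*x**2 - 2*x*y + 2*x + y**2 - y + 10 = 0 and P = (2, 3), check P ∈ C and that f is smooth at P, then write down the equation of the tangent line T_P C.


Tangent line at P: -12*x + y + 21 = 0.

Step 1: f(2, 3) = 0, so P lies on C.
Step 2: partial derivatives
  f_x(x, y) = -4*x - 2*y + 2, f_y(x, y) = -2*x + 2*y - 1.
  f_x(P) = -12, f_y(P) = 1 (gradient nonzero, so P is smooth).
Step 3: tangent line at P: -12·(x − 2) + 1·(y − 3) = 0.
Expanding: -12*x + y + 21 = 0.


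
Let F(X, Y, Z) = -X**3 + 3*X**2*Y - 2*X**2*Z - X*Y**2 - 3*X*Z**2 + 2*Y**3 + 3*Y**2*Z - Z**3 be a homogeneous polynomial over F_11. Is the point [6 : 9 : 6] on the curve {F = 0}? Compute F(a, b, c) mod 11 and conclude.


F(6,9,6) ≡ 9 (mod 11); P is NOT on the curve.

Evaluate F(6, 9, 6) term-by-term (mod 11).
  -X**3 ↦ -1·216·1·1 = -216
  3*X**2*Y ↦ 3·36·9·1 = 972
  -2*X**2*Z ↦ -2·36·1·6 = -432
  -X*Y**2 ↦ -1·6·81·1 = -486
  -3*X*Z**2 ↦ -3·6·1·36 = -648
  2*Y**3 ↦ 2·1·729·1 = 1458
  3*Y**2*Z ↦ 3·1·81·6 = 1458
  -Z**3 ↦ -1·1·1·216 = -216
Sum: F(6, 9, 6) = (-216) + (972) + (-432) + (-486) + (-648) + (1458) + (1458) + (-216) = 1890.
Reducing mod 11: 1890 ≡ 9 (mod 11).
Since F(a, b, c) ≡ 9 ≠ 0 (mod 11), P does NOT lie on the curve.


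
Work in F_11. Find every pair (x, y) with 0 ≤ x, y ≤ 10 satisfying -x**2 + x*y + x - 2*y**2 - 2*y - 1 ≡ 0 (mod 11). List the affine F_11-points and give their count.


Affine F_11-points: {(1, 2), (1, 3), (2, 2), (2, 9), (3, 3), (7, 4), (8, 5), (8, 9), (9, 4), (9, 5)}; count = 10.

For each of the 121 pairs (x, y) ∈ F_11², evaluate f(x, y) mod 11. Record the zeros.
  x = 0: [0↦10, 1↦6, 2↦9, 3↦8, 4↦3, 5↦5, 6↦3, 7↦8, 8↦9, 9↦6, 10↦10]  zeros at y ∈ ∅
  x = 1: [0↦10, 1↦7, 2↦0, 3↦0, 4↦7, 5↦10, 6↦9, 7↦4, 8↦6, 9↦4, 10↦9]  zeros at y ∈ {2, 3}
  x = 2: [0↦8, 1↦6, 2↦0, 3↦1, 4↦9, 5↦2, 6↦2, 7↦9, 8↦1, 9↦0, 10↦6]  zeros at y ∈ {2, 9}
  x = 3: [0↦4, 1↦3, 2↦9, 3↦0, 4↦9, 5↦3, 6↦4, 7↦1, 8↦5, 9↦5, 10↦1]  zeros at y ∈ {3}
  x = 4: [0↦9, 1↦9, 2↦5, 3↦8, 4↦7, 5↦2, 6↦4, 7↦2, 8↦7, 9↦8, 10↦5]  zeros at y ∈ ∅
  x = 5: [0↦1, 1↦2, 2↦10, 3↦3, 4↦3, 5↦10, 6↦2, 7↦1, 8↦7, 9↦9, 10↦7]  zeros at y ∈ ∅
  x = 6: [0↦2, 1↦4, 2↦2, 3↦7, 4↦8, 5↦5, 6↦9, 7↦9, 8↦5, 9↦8, 10↦7]  zeros at y ∈ ∅
  x = 7: [0↦1, 1↦4, 2↦3, 3↦9, 4↦0, 5↦9, 6↦3, 7↦4, 8↦1, 9↦5, 10↦5]  zeros at y ∈ {4}
  x = 8: [0↦9, 1↦2, 2↦2, 3↦9, 4↦1, 5↦0, 6↦6, 7↦8, 8↦6, 9↦0, 10↦1]  zeros at y ∈ {5, 9}
  x = 9: [0↦4, 1↦9, 2↦10, 3↦7, 4↦0, 5↦0, 6↦7, 7↦10, 8↦9, 9↦4, 10↦6]  zeros at y ∈ {4, 5}
  x = 10: [0↦8, 1↦3, 2↦5, 3↦3, 4↦8, 5↦9, 6↦6, 7↦10, 8↦10, 9↦6, 10↦9]  zeros at y ∈ ∅
Collecting zeros: affine points = {(1, 2), (1, 3), (2, 2), (2, 9), (3, 3), (7, 4), (8, 5), (8, 9), (9, 4), (9, 5)}.
Total count |C(F_11)_aff| = 10.


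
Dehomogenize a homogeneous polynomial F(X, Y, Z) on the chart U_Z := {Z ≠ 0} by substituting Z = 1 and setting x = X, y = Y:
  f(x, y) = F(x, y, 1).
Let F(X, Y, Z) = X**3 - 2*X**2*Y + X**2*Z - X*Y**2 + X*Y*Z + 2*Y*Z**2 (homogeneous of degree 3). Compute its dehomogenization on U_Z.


f(x, y) = x**3 - 2*x**2*y + x**2 - x*y**2 + x*y + 2*y

On U_Z we set Z = 1. Each monomial c·X^i·Y^j·Z^k in F becomes c·x^i·y^j·1^k = c·x^i·y^j.
Substituting Z = 1: F(X, Y, 1) = x**3 - 2*x**2*y + x**2 - x*y**2 + x*y + 2*y.
Note: deg(f) ≤ deg(F) = 3; strict inequality happens when F is divisible by Z (lost terms).


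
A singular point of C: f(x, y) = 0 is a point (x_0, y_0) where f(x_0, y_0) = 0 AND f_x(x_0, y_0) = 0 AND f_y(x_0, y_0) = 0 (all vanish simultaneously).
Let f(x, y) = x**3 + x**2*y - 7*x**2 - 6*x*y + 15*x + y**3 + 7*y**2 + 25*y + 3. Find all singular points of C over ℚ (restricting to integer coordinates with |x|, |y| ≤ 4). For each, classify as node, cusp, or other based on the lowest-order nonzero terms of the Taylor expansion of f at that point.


Singular points: {(3, -2)}; classification: cusp.

Compute partial derivatives:
  f_x = 3*x**2 + 2*x*y - 14*x - 6*y + 15.
  f_y = x**2 - 6*x + 3*y**2 + 14*y + 25.
Scan x_0 ∈ {−4, ..., 4}. For each x_0, f_y(x_0, y) is a polynomial in y; find its integer roots y ∈ {−4, ..., 4}, then test f_x and f at those candidates.
  x = -4: f_y(-4, y) = 3*y**2 + 14*y + 65; no integer root y with |y| ≤ 4.
  x = -3: f_y(-3, y) = 3*y**2 + 14*y + 52; no integer root y with |y| ≤ 4.
  x = -2: f_y(-2, y) = 3*y**2 + 14*y + 41; no integer root y with |y| ≤ 4.
  x = -1: f_y(-1, y) = 3*y**2 + 14*y + 32; no integer root y with |y| ≤ 4.
  x = 0: f_y(0, y) = 3*y**2 + 14*y + 25; no integer root y with |y| ≤ 4.
  x = 1: f_y(1, y) = 3*y**2 + 14*y + 20; no integer root y with |y| ≤ 4.
  x = 2: f_y(2, y) = 3*y**2 + 14*y + 17; no integer root y with |y| ≤ 4.
  x = 3: f_y(3, y) = 3*y**2 + 14*y + 16; vanishes at y ∈ {-2}. (3, -2): f_x = 0, f = 0 — SINGULAR.
  x = 4: f_y(4, y) = 3*y**2 + 14*y + 17; no integer root y with |y| ≤ 4.
Only singular point on the grid: (3, -2).
Classify: substitute x = 3 + u, y = -2 + v and expand: f = u**3 + u**2*v + v**3 + v**2.
No constant or linear terms (consistent with a singular point). Quadratic part: v**2. Cubic part: u**3 + u**2*v + v**3.
The quadratic part v**2 is a perfect square, so there is a single (double) tangent line v = 0, i.e. y = -2. Restricting the cubic part to that line (v = 0) leaves u**3 ≠ 0, so f is not divisible by v and the branch is v² ≈ -u**3 to lowest order — this is a cusp.
Classification: cusp.


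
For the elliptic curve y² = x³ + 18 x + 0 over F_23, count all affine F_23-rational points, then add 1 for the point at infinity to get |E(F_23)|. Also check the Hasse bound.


Affine points = {(0, 0), (3, 9), (3, 14), (5, 10), (5, 13), (6, 5), (6, 18), (7, 3), (7, 20), (8, 9), (8, 14), (12, 9), (12, 14), (13, 4), (13, 19), (14, 11), (14, 12), (19, 5), (19, 18), (21, 5), (21, 18), (22, 2), (22, 21)}; affine count = 23; |E(F_23)| = 24.

Discriminant check: Δ ∝ 4a³ + 27b² = 4·18³ + 27·0² = 4·5832 + 27·0 ≡ 6 (mod 23). Nonzero ⇒ E is nonsingular.
For each x ∈ F_23, compute rhs = x³ + 18·x + 0 mod 23, then count y ∈ F_23 with y² ≡ rhs.
  x = 0: rhs = 0, matching y values: 0 (1 points).
  x = 1: rhs = 19, matching y values: none (0 points).
  x = 2: rhs = 21, matching y values: none (0 points).
  x = 3: rhs = 12, matching y values: 9, 14 (2 points).
  x = 4: rhs = 21, matching y values: none (0 points).
  x = 5: rhs = 8, matching y values: 10, 13 (2 points).
  x = 6: rhs = 2, matching y values: 5, 18 (2 points).
  x = 7: rhs = 9, matching y values: 3, 20 (2 points).
  x = 8: rhs = 12, matching y values: 9, 14 (2 points).
  x = 9: rhs = 17, matching y values: none (0 points).
  x = 10: rhs = 7, matching y values: none (0 points).
  x = 11: rhs = 11, matching y values: none (0 points).
  x = 12: rhs = 12, matching y values: 9, 14 (2 points).
  x = 13: rhs = 16, matching y values: 4, 19 (2 points).
  x = 14: rhs = 6, matching y values: 11, 12 (2 points).
  x = 15: rhs = 11, matching y values: none (0 points).
  x = 16: rhs = 14, matching y values: none (0 points).
  x = 17: rhs = 21, matching y values: none (0 points).
  x = 18: rhs = 15, matching y values: none (0 points).
  x = 19: rhs = 2, matching y values: 5, 18 (2 points).
  x = 20: rhs = 11, matching y values: none (0 points).
  x = 21: rhs = 2, matching y values: 5, 18 (2 points).
  x = 22: rhs = 4, matching y values: 2, 21 (2 points).
Total affine count: 23.
Full point count |E(F_23)| = 23 + 1 = 24.
Hasse bound: |24 − (23+1)| = |0| = 0 ≤ 2√23 ≈ 9.5917 ✓.


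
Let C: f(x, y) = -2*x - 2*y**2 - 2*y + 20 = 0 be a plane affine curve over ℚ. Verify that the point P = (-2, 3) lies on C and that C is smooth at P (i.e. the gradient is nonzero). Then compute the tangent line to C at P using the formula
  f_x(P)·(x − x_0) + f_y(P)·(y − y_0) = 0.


Tangent line at P: -2*x - 14*y + 38 = 0.

Step 1: f(-2, 3) = 0, so P lies on C.
Step 2: partial derivatives
  f_x(x, y) = -2, f_y(x, y) = -4*y - 2.
  f_x(P) = -2, f_y(P) = -14 (gradient nonzero, so P is smooth).
Step 3: tangent line at P: -2·(x − -2) + -14·(y − 3) = 0.
Expanding: -2*x - 14*y + 38 = 0.


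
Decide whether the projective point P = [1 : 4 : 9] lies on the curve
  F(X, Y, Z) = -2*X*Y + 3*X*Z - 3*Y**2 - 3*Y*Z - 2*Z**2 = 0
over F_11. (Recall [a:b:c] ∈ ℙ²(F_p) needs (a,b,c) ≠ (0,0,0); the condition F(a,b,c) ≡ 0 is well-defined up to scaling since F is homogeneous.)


F(1,4,9) ≡ 9 (mod 11); P is NOT on the curve.

Evaluate F(1, 4, 9) term-by-term (mod 11).
  -2*X*Y ↦ -2·1·4·1 = -8
  3*X*Z ↦ 3·1·1·9 = 27
  -3*Y**2 ↦ -3·1·16·1 = -48
  -3*Y*Z ↦ -3·1·4·9 = -108
  -2*Z**2 ↦ -2·1·1·81 = -162
Sum: F(1, 4, 9) = (-8) + (27) + (-48) + (-108) + (-162) = -299.
Reducing mod 11: -299 ≡ 9 (mod 11).
Since F(a, b, c) ≡ 9 ≠ 0 (mod 11), P does NOT lie on the curve.


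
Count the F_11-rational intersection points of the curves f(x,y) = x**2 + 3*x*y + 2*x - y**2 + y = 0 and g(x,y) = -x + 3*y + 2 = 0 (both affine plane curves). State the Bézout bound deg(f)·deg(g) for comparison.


Common zeros: {(9, 6), (10, 10)}; count = 2; Bézout bound = 2.

deg(f) = 2, deg(g) = 1, so Bézout bound = 2.
Scan x ∈ F_11. For each x, list the y ∈ F_11 with f(x, y) ≡ 0 and those with g(x, y) ≡ 0 (mod 11); the common zeros in that column are the intersection.
  x = 0: f ≡ 0 at y ∈ {0, 1}; g ≡ 0 at y ∈ {3}; common: ∅.
  x = 1: f ≡ 0 at y ∈ ∅; g ≡ 0 at y ∈ {7}; common: ∅.
  x = 2: f ≡ 0 at y ∈ {8, 10}; g ≡ 0 at y ∈ {0}; common: ∅.
  x = 3: f ≡ 0 at y ∈ ∅; g ≡ 0 at y ∈ {4}; common: ∅.
  x = 4: f ≡ 0 at y ∈ {6, 7}; g ≡ 0 at y ∈ {8}; common: ∅.
  x = 5: f ≡ 0 at y ∈ {8}; g ≡ 0 at y ∈ {1}; common: ∅.
  x = 6: f ≡ 0 at y ∈ {1, 7}; g ≡ 0 at y ∈ {5}; common: ∅.
  x = 7: f ≡ 0 at y ∈ ∅; g ≡ 0 at y ∈ {9}; common: ∅.
  x = 8: f ≡ 0 at y ∈ ∅; g ≡ 0 at y ∈ {2}; common: ∅.
  x = 9: f ≡ 0 at y ∈ {0, 6}; g ≡ 0 at y ∈ {6}; common: {6}.
  x = 10: f ≡ 0 at y ∈ {10}; g ≡ 0 at y ∈ {10}; common: {10}.
Collecting: common zeros = {(9, 6), (10, 10)}, so the count is 2.
Comparison with the Bézout bound: 2 ≤ 2 = deg(f)·deg(g), as expected for curves with no common component (the bound is attained).


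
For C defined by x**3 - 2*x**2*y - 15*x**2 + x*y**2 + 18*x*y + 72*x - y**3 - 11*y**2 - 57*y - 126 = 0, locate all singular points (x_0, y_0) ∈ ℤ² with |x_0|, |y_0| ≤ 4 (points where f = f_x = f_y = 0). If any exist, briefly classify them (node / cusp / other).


Singular points: {(3, -3)}; classification: cusp.

Compute partial derivatives:
  f_x = 3*x**2 - 4*x*y - 30*x + y**2 + 18*y + 72.
  f_y = -2*x**2 + 2*x*y + 18*x - 3*y**2 - 22*y - 57.
Scan x_0 ∈ {−4, ..., 4}. For each x_0, f_y(x_0, y) is a polynomial in y; find its integer roots y ∈ {−4, ..., 4}, then test f_x and f at those candidates.
  x = -4: f_y(-4, y) = -3*y**2 - 30*y - 161; no integer root y with |y| ≤ 4.
  x = -3: f_y(-3, y) = -3*y**2 - 28*y - 129; no integer root y with |y| ≤ 4.
  x = -2: f_y(-2, y) = -3*y**2 - 26*y - 101; no integer root y with |y| ≤ 4.
  x = -1: f_y(-1, y) = -3*y**2 - 24*y - 77; no integer root y with |y| ≤ 4.
  x = 0: f_y(0, y) = -3*y**2 - 22*y - 57; no integer root y with |y| ≤ 4.
  x = 1: f_y(1, y) = -3*y**2 - 20*y - 41; no integer root y with |y| ≤ 4.
  x = 2: f_y(2, y) = -3*y**2 - 18*y - 29; no integer root y with |y| ≤ 4.
  x = 3: f_y(3, y) = -3*y**2 - 16*y - 21; vanishes at y ∈ {-3}. (3, -3): f_x = 0, f = 0 — SINGULAR.
  x = 4: f_y(4, y) = -3*y**2 - 14*y - 17; no integer root y with |y| ≤ 4.
Only singular point on the grid: (3, -3).
Classify: substitute x = 3 + u, y = -3 + v and expand: f = u**3 - 2*u**2*v + u*v**2 - v**3 + v**2.
No constant or linear terms (consistent with a singular point). Quadratic part: v**2. Cubic part: u**3 - 2*u**2*v + u*v**2 - v**3.
The quadratic part v**2 is a perfect square, so there is a single (double) tangent line v = 0, i.e. y = -3. Restricting the cubic part to that line (v = 0) leaves u**3 ≠ 0, so f is not divisible by v and the branch is v² ≈ -u**3 to lowest order — this is a cusp.
Classification: cusp.


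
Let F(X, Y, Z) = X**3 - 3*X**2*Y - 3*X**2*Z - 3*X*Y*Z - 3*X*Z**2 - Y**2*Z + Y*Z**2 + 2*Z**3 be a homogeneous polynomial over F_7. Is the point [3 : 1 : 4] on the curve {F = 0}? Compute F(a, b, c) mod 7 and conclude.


F(3,1,4) ≡ 6 (mod 7); P is NOT on the curve.

Evaluate F(3, 1, 4) term-by-term (mod 7).
  X**3 ↦ 1·27·1·1 = 27
  -3*X**2*Y ↦ -3·9·1·1 = -27
  -3*X**2*Z ↦ -3·9·1·4 = -108
  -3*X*Y*Z ↦ -3·3·1·4 = -36
  -3*X*Z**2 ↦ -3·3·1·16 = -144
  -Y**2*Z ↦ -1·1·1·4 = -4
  Y*Z**2 ↦ 1·1·1·16 = 16
  2*Z**3 ↦ 2·1·1·64 = 128
Sum: F(3, 1, 4) = (27) + (-27) + (-108) + (-36) + (-144) + (-4) + (16) + (128) = -148.
Reducing mod 7: -148 ≡ 6 (mod 7).
Since F(a, b, c) ≡ 6 ≠ 0 (mod 7), P does NOT lie on the curve.


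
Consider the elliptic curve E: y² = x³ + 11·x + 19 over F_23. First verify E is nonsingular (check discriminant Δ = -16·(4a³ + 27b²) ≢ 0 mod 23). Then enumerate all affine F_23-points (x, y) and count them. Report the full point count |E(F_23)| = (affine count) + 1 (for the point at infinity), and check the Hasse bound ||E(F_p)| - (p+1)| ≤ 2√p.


Affine points = {(1, 10), (1, 13), (2, 7), (2, 16), (4, 9), (4, 14), (6, 5), (6, 18), (7, 5), (7, 18), (10, 5), (10, 18), (12, 4), (12, 19), (13, 6), (13, 17), (16, 6), (16, 17), (17, 6), (17, 17), (18, 0), (19, 7), (19, 16), (21, 9), (21, 14)}; affine count = 25; |E(F_23)| = 26.

Discriminant check: Δ ∝ 4a³ + 27b² = 4·11³ + 27·19² = 4·1331 + 27·361 ≡ 6 (mod 23). Nonzero ⇒ E is nonsingular.
For each x ∈ F_23, compute rhs = x³ + 11·x + 19 mod 23, then count y ∈ F_23 with y² ≡ rhs.
  x = 0: rhs = 19, matching y values: none (0 points).
  x = 1: rhs = 8, matching y values: 10, 13 (2 points).
  x = 2: rhs = 3, matching y values: 7, 16 (2 points).
  x = 3: rhs = 10, matching y values: none (0 points).
  x = 4: rhs = 12, matching y values: 9, 14 (2 points).
  x = 5: rhs = 15, matching y values: none (0 points).
  x = 6: rhs = 2, matching y values: 5, 18 (2 points).
  x = 7: rhs = 2, matching y values: 5, 18 (2 points).
  x = 8: rhs = 21, matching y values: none (0 points).
  x = 9: rhs = 19, matching y values: none (0 points).
  x = 10: rhs = 2, matching y values: 5, 18 (2 points).
  x = 11: rhs = 22, matching y values: none (0 points).
  x = 12: rhs = 16, matching y values: 4, 19 (2 points).
  x = 13: rhs = 13, matching y values: 6, 17 (2 points).
  x = 14: rhs = 19, matching y values: none (0 points).
  x = 15: rhs = 17, matching y values: none (0 points).
  x = 16: rhs = 13, matching y values: 6, 17 (2 points).
  x = 17: rhs = 13, matching y values: 6, 17 (2 points).
  x = 18: rhs = 0, matching y values: 0 (1 points).
  x = 19: rhs = 3, matching y values: 7, 16 (2 points).
  x = 20: rhs = 5, matching y values: none (0 points).
  x = 21: rhs = 12, matching y values: 9, 14 (2 points).
  x = 22: rhs = 7, matching y values: none (0 points).
Total affine count: 25.
Full point count |E(F_23)| = 25 + 1 = 26.
Hasse bound: |26 − (23+1)| = |2| = 2 ≤ 2√23 ≈ 9.5917 ✓.


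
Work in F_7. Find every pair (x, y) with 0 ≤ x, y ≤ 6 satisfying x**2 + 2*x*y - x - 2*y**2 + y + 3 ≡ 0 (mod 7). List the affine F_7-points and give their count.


Affine F_7-points: {(0, 5), (0, 6), (2, 2), (2, 4), (3, 1), (3, 6), (5, 4), (5, 5)}; count = 8.

For each of the 49 pairs (x, y) ∈ F_7², evaluate f(x, y) mod 7. Record the zeros.
  x = 0: [0↦3, 1↦2, 2↦4, 3↦2, 4↦3, 5↦0, 6↦0]  zeros at y ∈ {5, 6}
  x = 1: [0↦3, 1↦4, 2↦1, 3↦1, 4↦4, 5↦3, 6↦5]  zeros at y ∈ ∅
  x = 2: [0↦5, 1↦1, 2↦0, 3↦2, 4↦0, 5↦1, 6↦5]  zeros at y ∈ {2, 4}
  x = 3: [0↦2, 1↦0, 2↦1, 3↦5, 4↦5, 5↦1, 6↦0]  zeros at y ∈ {1, 6}
  x = 4: [0↦1, 1↦1, 2↦4, 3↦3, 4↦5, 5↦3, 6↦4]  zeros at y ∈ ∅
  x = 5: [0↦2, 1↦4, 2↦2, 3↦3, 4↦0, 5↦0, 6↦3]  zeros at y ∈ {4, 5}
  x = 6: [0↦5, 1↦2, 2↦2, 3↦5, 4↦4, 5↦6, 6↦4]  zeros at y ∈ ∅
Collecting zeros: affine points = {(0, 5), (0, 6), (2, 2), (2, 4), (3, 1), (3, 6), (5, 4), (5, 5)}.
Total count |C(F_7)_aff| = 8.


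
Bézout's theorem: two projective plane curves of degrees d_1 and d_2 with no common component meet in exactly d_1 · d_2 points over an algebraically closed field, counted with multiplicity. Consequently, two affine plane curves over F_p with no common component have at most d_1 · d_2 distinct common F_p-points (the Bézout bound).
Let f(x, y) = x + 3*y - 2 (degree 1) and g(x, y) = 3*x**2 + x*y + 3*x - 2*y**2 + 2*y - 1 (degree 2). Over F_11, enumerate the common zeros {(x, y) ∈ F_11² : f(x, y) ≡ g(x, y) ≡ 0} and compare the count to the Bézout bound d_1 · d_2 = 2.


Common zeros: {(8, 9)}; count = 1; Bézout bound = 2.

deg(f) = 1, deg(g) = 2, so Bézout bound = 2.
Scan x ∈ F_11. For each x, list the y ∈ F_11 with f(x, y) ≡ 0 and those with g(x, y) ≡ 0 (mod 11); the common zeros in that column are the intersection.
  x = 0: f ≡ 0 at y ∈ {8}; g ≡ 0 at y ∈ ∅; common: ∅.
  x = 1: f ≡ 0 at y ∈ {4}; g ≡ 0 at y ∈ {8, 10}; common: ∅.
  x = 2: f ≡ 0 at y ∈ {0}; g ≡ 0 at y ∈ {3, 10}; common: ∅.
  x = 3: f ≡ 0 at y ∈ {7}; g ≡ 0 at y ∈ ∅; common: ∅.
  x = 4: f ≡ 0 at y ∈ {3}; g ≡ 0 at y ∈ ∅; common: ∅.
  x = 5: f ≡ 0 at y ∈ {10}; g ≡ 0 at y ∈ ∅; common: ∅.
  x = 6: f ≡ 0 at y ∈ {6}; g ≡ 0 at y ∈ ∅; common: ∅.
  x = 7: f ≡ 0 at y ∈ {2}; g ≡ 0 at y ∈ {3, 7}; common: ∅.
  x = 8: f ≡ 0 at y ∈ {9}; g ≡ 0 at y ∈ {7, 9}; common: {9}.
  x = 9: f ≡ 0 at y ∈ {5}; g ≡ 0 at y ∈ ∅; common: ∅.
  x = 10: f ≡ 0 at y ∈ {1}; g ≡ 0 at y ∈ {8, 9}; common: ∅.
Collecting: common zeros = {(8, 9)}, so the count is 1.
Comparison with the Bézout bound: 1 ≤ 2 = deg(f)·deg(g), as expected for curves with no common component (the affine F_11-count falls short of the bound because intersections may lie at infinity, over extension fields, or carry multiplicity).


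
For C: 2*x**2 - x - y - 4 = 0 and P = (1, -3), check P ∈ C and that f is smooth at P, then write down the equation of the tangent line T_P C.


Tangent line at P: 3*x - y - 6 = 0.

Step 1: f(1, -3) = 0, so P lies on C.
Step 2: partial derivatives
  f_x(x, y) = 4*x - 1, f_y(x, y) = -1.
  f_x(P) = 3, f_y(P) = -1 (gradient nonzero, so P is smooth).
Step 3: tangent line at P: 3·(x − 1) + -1·(y − -3) = 0.
Expanding: 3*x - y - 6 = 0.


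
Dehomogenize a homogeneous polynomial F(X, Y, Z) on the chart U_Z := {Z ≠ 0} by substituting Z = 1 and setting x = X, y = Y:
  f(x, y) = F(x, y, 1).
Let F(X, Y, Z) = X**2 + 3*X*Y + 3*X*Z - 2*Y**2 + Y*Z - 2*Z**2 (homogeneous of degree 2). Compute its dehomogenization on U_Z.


f(x, y) = x**2 + 3*x*y + 3*x - 2*y**2 + y - 2

On U_Z we set Z = 1. Each monomial c·X^i·Y^j·Z^k in F becomes c·x^i·y^j·1^k = c·x^i·y^j.
Substituting Z = 1: F(X, Y, 1) = x**2 + 3*x*y + 3*x - 2*y**2 + y - 2.
Note: deg(f) ≤ deg(F) = 2; strict inequality happens when F is divisible by Z (lost terms).


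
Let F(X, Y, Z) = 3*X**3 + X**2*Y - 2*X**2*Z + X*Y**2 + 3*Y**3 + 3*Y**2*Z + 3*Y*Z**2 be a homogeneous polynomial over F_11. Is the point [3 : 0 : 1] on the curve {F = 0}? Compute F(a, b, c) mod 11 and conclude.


F(3,0,1) ≡ 8 (mod 11); P is NOT on the curve.

Evaluate F(3, 0, 1) term-by-term (mod 11).
  3*X**3 ↦ 3·27·1·1 = 81
  X**2*Y ↦ 1·9·0·1 = 0
  -2*X**2*Z ↦ -2·9·1·1 = -18
  X*Y**2 ↦ 1·3·0·1 = 0
  3*Y**3 ↦ 3·1·0·1 = 0
  3*Y**2*Z ↦ 3·1·0·1 = 0
  3*Y*Z**2 ↦ 3·1·0·1 = 0
Sum: F(3, 0, 1) = (81) + (0) + (-18) + (0) + (0) + (0) + (0) = 63.
Reducing mod 11: 63 ≡ 8 (mod 11).
Since F(a, b, c) ≡ 8 ≠ 0 (mod 11), P does NOT lie on the curve.


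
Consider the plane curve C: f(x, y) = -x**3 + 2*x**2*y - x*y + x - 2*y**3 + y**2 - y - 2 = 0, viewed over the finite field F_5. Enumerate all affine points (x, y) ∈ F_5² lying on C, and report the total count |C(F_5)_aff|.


Affine F_5-points: {(0, 3), (2, 2), (2, 4), (3, 2), (4, 2)}; count = 5.

For each of the 25 pairs (x, y) ∈ F_5², evaluate f(x, y) mod 5. Record the zeros.
  x = 0: [0↦3, 1↦1, 2↦4, 3↦0, 4↦2]  zeros at y ∈ {3}
  x = 1: [0↦3, 1↦2, 2↦1, 3↦3, 4↦1]  zeros at y ∈ ∅
  x = 2: [0↦2, 1↦1, 2↦0, 3↦2, 4↦0]  zeros at y ∈ {2, 4}
  x = 3: [0↦4, 1↦2, 2↦0, 3↦1, 4↦3]  zeros at y ∈ {2}
  x = 4: [0↦3, 1↦4, 2↦0, 3↦4, 4↦4]  zeros at y ∈ {2}
Collecting zeros: affine points = {(0, 3), (2, 2), (2, 4), (3, 2), (4, 2)}.
Total count |C(F_5)_aff| = 5.


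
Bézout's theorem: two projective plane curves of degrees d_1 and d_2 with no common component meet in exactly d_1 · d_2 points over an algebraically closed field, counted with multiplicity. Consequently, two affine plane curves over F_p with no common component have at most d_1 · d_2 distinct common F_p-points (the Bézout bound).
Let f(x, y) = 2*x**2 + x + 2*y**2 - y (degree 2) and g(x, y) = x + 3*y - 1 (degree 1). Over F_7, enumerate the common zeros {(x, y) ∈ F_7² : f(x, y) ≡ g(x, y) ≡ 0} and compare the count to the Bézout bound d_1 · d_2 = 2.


Common zeros: {(3, 4), (5, 1)}; count = 2; Bézout bound = 2.

deg(f) = 2, deg(g) = 1, so Bézout bound = 2.
Scan x ∈ F_7. For each x, list the y ∈ F_7 with f(x, y) ≡ 0 and those with g(x, y) ≡ 0 (mod 7); the common zeros in that column are the intersection.
  x = 0: f ≡ 0 at y ∈ {0, 4}; g ≡ 0 at y ∈ {5}; common: ∅.
  x = 1: f ≡ 0 at y ∈ ∅; g ≡ 0 at y ∈ {0}; common: ∅.
  x = 2: f ≡ 0 at y ∈ ∅; g ≡ 0 at y ∈ {2}; common: ∅.
  x = 3: f ≡ 0 at y ∈ {0, 4}; g ≡ 0 at y ∈ {4}; common: {4}.
  x = 4: f ≡ 0 at y ∈ {2}; g ≡ 0 at y ∈ {6}; common: ∅.
  x = 5: f ≡ 0 at y ∈ {1, 3}; g ≡ 0 at y ∈ {1}; common: {1}.
  x = 6: f ≡ 0 at y ∈ {2}; g ≡ 0 at y ∈ {3}; common: ∅.
Collecting: common zeros = {(3, 4), (5, 1)}, so the count is 2.
Comparison with the Bézout bound: 2 ≤ 2 = deg(f)·deg(g), as expected for curves with no common component (the bound is attained).


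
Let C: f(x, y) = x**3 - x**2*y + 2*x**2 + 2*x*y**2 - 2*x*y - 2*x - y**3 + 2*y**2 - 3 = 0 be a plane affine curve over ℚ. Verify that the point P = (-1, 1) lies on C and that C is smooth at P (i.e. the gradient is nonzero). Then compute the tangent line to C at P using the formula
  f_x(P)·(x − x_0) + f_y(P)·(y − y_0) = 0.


Tangent line at P: -x - 2*y + 1 = 0.

Step 1: f(-1, 1) = 0, so P lies on C.
Step 2: partial derivatives
  f_x(x, y) = 3*x**2 - 2*x*y + 4*x + 2*y**2 - 2*y - 2, f_y(x, y) = -x**2 + 4*x*y - 2*x - 3*y**2 + 4*y.
  f_x(P) = -1, f_y(P) = -2 (gradient nonzero, so P is smooth).
Step 3: tangent line at P: -1·(x − -1) + -2·(y − 1) = 0.
Expanding: -x - 2*y + 1 = 0.


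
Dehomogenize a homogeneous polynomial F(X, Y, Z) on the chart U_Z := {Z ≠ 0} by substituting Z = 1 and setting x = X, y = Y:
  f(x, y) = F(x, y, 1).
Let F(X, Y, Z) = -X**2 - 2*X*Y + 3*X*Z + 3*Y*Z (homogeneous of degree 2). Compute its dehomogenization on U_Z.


f(x, y) = -x**2 - 2*x*y + 3*x + 3*y

On U_Z we set Z = 1. Each monomial c·X^i·Y^j·Z^k in F becomes c·x^i·y^j·1^k = c·x^i·y^j.
Substituting Z = 1: F(X, Y, 1) = -x**2 - 2*x*y + 3*x + 3*y.
Note: deg(f) ≤ deg(F) = 2; strict inequality happens when F is divisible by Z (lost terms).


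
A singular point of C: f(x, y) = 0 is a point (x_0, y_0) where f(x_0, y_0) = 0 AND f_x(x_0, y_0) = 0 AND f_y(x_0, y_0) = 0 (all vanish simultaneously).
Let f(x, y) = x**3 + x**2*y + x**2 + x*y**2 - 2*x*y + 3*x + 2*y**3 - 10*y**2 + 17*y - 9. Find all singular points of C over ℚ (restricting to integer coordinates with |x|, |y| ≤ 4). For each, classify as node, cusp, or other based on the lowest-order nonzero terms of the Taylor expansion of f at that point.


Singular points: {(-1, 2)}; classification: cusp.

Compute partial derivatives:
  f_x = 3*x**2 + 2*x*y + 2*x + y**2 - 2*y + 3.
  f_y = x**2 + 2*x*y - 2*x + 6*y**2 - 20*y + 17.
Scan x_0 ∈ {−4, ..., 4}. For each x_0, f_y(x_0, y) is a polynomial in y; find its integer roots y ∈ {−4, ..., 4}, then test f_x and f at those candidates.
  x = -4: f_y(-4, y) = 6*y**2 - 28*y + 41; no integer root y with |y| ≤ 4.
  x = -3: f_y(-3, y) = 6*y**2 - 26*y + 32; no integer root y with |y| ≤ 4.
  x = -2: f_y(-2, y) = 6*y**2 - 24*y + 25; no integer root y with |y| ≤ 4.
  x = -1: f_y(-1, y) = 6*y**2 - 22*y + 20; vanishes at y ∈ {2}. (-1, 2): f_x = 0, f = 0 — SINGULAR.
  x = 0: f_y(0, y) = 6*y**2 - 20*y + 17; no integer root y with |y| ≤ 4.
  x = 1: f_y(1, y) = 6*y**2 - 18*y + 16; no integer root y with |y| ≤ 4.
  x = 2: f_y(2, y) = 6*y**2 - 16*y + 17; no integer root y with |y| ≤ 4.
  x = 3: f_y(3, y) = 6*y**2 - 14*y + 20; no integer root y with |y| ≤ 4.
  x = 4: f_y(4, y) = 6*y**2 - 12*y + 25; no integer root y with |y| ≤ 4.
Only singular point on the grid: (-1, 2).
Classify: substitute x = -1 + u, y = 2 + v and expand: f = u**3 + u**2*v + u*v**2 + 2*v**3 + v**2.
No constant or linear terms (consistent with a singular point). Quadratic part: v**2. Cubic part: u**3 + u**2*v + u*v**2 + 2*v**3.
The quadratic part v**2 is a perfect square, so there is a single (double) tangent line v = 0, i.e. y = 2. Restricting the cubic part to that line (v = 0) leaves u**3 ≠ 0, so f is not divisible by v and the branch is v² ≈ -u**3 to lowest order — this is a cusp.
Classification: cusp.


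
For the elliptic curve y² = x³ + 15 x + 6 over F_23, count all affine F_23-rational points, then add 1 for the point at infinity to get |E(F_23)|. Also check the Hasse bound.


Affine points = {(0, 11), (0, 12), (3, 3), (3, 20), (6, 6), (6, 17), (10, 11), (10, 12), (13, 11), (13, 12), (14, 4), (14, 19), (15, 8), (15, 15), (16, 8), (16, 15), (18, 6), (18, 17), (20, 7), (20, 16), (22, 6), (22, 17)}; affine count = 22; |E(F_23)| = 23.

Discriminant check: Δ ∝ 4a³ + 27b² = 4·15³ + 27·6² = 4·3375 + 27·36 ≡ 5 (mod 23). Nonzero ⇒ E is nonsingular.
For each x ∈ F_23, compute rhs = x³ + 15·x + 6 mod 23, then count y ∈ F_23 with y² ≡ rhs.
  x = 0: rhs = 6, matching y values: 11, 12 (2 points).
  x = 1: rhs = 22, matching y values: none (0 points).
  x = 2: rhs = 21, matching y values: none (0 points).
  x = 3: rhs = 9, matching y values: 3, 20 (2 points).
  x = 4: rhs = 15, matching y values: none (0 points).
  x = 5: rhs = 22, matching y values: none (0 points).
  x = 6: rhs = 13, matching y values: 6, 17 (2 points).
  x = 7: rhs = 17, matching y values: none (0 points).
  x = 8: rhs = 17, matching y values: none (0 points).
  x = 9: rhs = 19, matching y values: none (0 points).
  x = 10: rhs = 6, matching y values: 11, 12 (2 points).
  x = 11: rhs = 7, matching y values: none (0 points).
  x = 12: rhs = 5, matching y values: none (0 points).
  x = 13: rhs = 6, matching y values: 11, 12 (2 points).
  x = 14: rhs = 16, matching y values: 4, 19 (2 points).
  x = 15: rhs = 18, matching y values: 8, 15 (2 points).
  x = 16: rhs = 18, matching y values: 8, 15 (2 points).
  x = 17: rhs = 22, matching y values: none (0 points).
  x = 18: rhs = 13, matching y values: 6, 17 (2 points).
  x = 19: rhs = 20, matching y values: none (0 points).
  x = 20: rhs = 3, matching y values: 7, 16 (2 points).
  x = 21: rhs = 14, matching y values: none (0 points).
  x = 22: rhs = 13, matching y values: 6, 17 (2 points).
Total affine count: 22.
Full point count |E(F_23)| = 22 + 1 = 23.
Hasse bound: |23 − (23+1)| = |-1| = 1 ≤ 2√23 ≈ 9.5917 ✓.


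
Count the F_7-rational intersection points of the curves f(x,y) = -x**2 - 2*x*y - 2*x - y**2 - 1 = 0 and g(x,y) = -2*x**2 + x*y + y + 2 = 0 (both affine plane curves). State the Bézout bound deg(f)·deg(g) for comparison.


Common zeros: {(2, 2), (3, 4), (6, 0), (6, 2)}; count = 4; Bézout bound = 4.

deg(f) = 2, deg(g) = 2, so Bézout bound = 4.
Scan x ∈ F_7. For each x, list the y ∈ F_7 with f(x, y) ≡ 0 and those with g(x, y) ≡ 0 (mod 7); the common zeros in that column are the intersection.
  x = 0: f ≡ 0 at y ∈ ∅; g ≡ 0 at y ∈ {5}; common: ∅.
  x = 1: f ≡ 0 at y ∈ {1, 4}; g ≡ 0 at y ∈ {0}; common: ∅.
  x = 2: f ≡ 0 at y ∈ {1, 2}; g ≡ 0 at y ∈ {2}; common: {2}.
  x = 3: f ≡ 0 at y ∈ {4}; g ≡ 0 at y ∈ {4}; common: {4}.
  x = 4: f ≡ 0 at y ∈ ∅; g ≡ 0 at y ∈ {6}; common: ∅.
  x = 5: f ≡ 0 at y ∈ ∅; g ≡ 0 at y ∈ {1}; common: ∅.
  x = 6: f ≡ 0 at y ∈ {0, 2}; g ≡ 0 at y ∈ {0, 1, 2, 3, 4, 5, 6}; common: {0, 2}.
Collecting: common zeros = {(2, 2), (3, 4), (6, 0), (6, 2)}, so the count is 4.
Comparison with the Bézout bound: 4 ≤ 4 = deg(f)·deg(g), as expected for curves with no common component (the bound is attained).


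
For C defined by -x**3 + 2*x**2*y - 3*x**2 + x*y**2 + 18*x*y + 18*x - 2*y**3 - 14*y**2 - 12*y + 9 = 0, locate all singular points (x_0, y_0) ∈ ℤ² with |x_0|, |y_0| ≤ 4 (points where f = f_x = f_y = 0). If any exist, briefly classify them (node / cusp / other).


Singular points: {(-3, -3)}; classification: cusp.

Compute partial derivatives:
  f_x = -3*x**2 + 4*x*y - 6*x + y**2 + 18*y + 18.
  f_y = 2*x**2 + 2*x*y + 18*x - 6*y**2 - 28*y - 12.
Scan x_0 ∈ {−4, ..., 4}. For each x_0, f_y(x_0, y) is a polynomial in y; find its integer roots y ∈ {−4, ..., 4}, then test f_x and f at those candidates.
  x = -4: f_y(-4, y) = -6*y**2 - 36*y - 52; no integer root y with |y| ≤ 4.
  x = -3: f_y(-3, y) = -6*y**2 - 34*y - 48; vanishes at y ∈ {-3}. (-3, -3): f_x = 0, f = 0 — SINGULAR.
  x = -2: f_y(-2, y) = -6*y**2 - 32*y - 40; vanishes at y ∈ {-2}. (-2, -2): f_x = 2 ≠ 0.
  x = -1: f_y(-1, y) = -6*y**2 - 30*y - 28; no integer root y with |y| ≤ 4.
  x = 0: f_y(0, y) = -6*y**2 - 28*y - 12; no integer root y with |y| ≤ 4.
  x = 1: f_y(1, y) = -6*y**2 - 26*y + 8; no integer root y with |y| ≤ 4.
  x = 2: f_y(2, y) = -6*y**2 - 24*y + 32; no integer root y with |y| ≤ 4.
  x = 3: f_y(3, y) = -6*y**2 - 22*y + 60; no integer root y with |y| ≤ 4.
  x = 4: f_y(4, y) = -6*y**2 - 20*y + 92; no integer root y with |y| ≤ 4.
Only singular point on the grid: (-3, -3).
Classify: substitute x = -3 + u, y = -3 + v and expand: f = -u**3 + 2*u**2*v + u*v**2 - 2*v**3 + v**2.
No constant or linear terms (consistent with a singular point). Quadratic part: v**2. Cubic part: -u**3 + 2*u**2*v + u*v**2 - 2*v**3.
The quadratic part v**2 is a perfect square, so there is a single (double) tangent line v = 0, i.e. y = -3. Restricting the cubic part to that line (v = 0) leaves -u**3 ≠ 0, so f is not divisible by v and the branch is v² ≈ u**3 to lowest order — this is a cusp.
Classification: cusp.


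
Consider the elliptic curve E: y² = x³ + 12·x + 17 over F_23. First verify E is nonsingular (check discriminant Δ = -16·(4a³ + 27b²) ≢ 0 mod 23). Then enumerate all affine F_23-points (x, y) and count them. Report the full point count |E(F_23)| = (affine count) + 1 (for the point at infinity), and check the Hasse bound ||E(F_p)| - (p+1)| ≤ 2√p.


Affine points = {(2, 7), (2, 16), (5, 8), (5, 15), (6, 11), (6, 12), (8, 2), (8, 21), (9, 7), (9, 16), (11, 10), (11, 13), (12, 7), (12, 16), (13, 1), (13, 22), (14, 10), (14, 13), (16, 2), (16, 21), (18, 4), (18, 19), (20, 0), (21, 10), (21, 13), (22, 2), (22, 21)}; affine count = 27; |E(F_23)| = 28.

Discriminant check: Δ ∝ 4a³ + 27b² = 4·12³ + 27·17² = 4·1728 + 27·289 ≡ 18 (mod 23). Nonzero ⇒ E is nonsingular.
For each x ∈ F_23, compute rhs = x³ + 12·x + 17 mod 23, then count y ∈ F_23 with y² ≡ rhs.
  x = 0: rhs = 17, matching y values: none (0 points).
  x = 1: rhs = 7, matching y values: none (0 points).
  x = 2: rhs = 3, matching y values: 7, 16 (2 points).
  x = 3: rhs = 11, matching y values: none (0 points).
  x = 4: rhs = 14, matching y values: none (0 points).
  x = 5: rhs = 18, matching y values: 8, 15 (2 points).
  x = 6: rhs = 6, matching y values: 11, 12 (2 points).
  x = 7: rhs = 7, matching y values: none (0 points).
  x = 8: rhs = 4, matching y values: 2, 21 (2 points).
  x = 9: rhs = 3, matching y values: 7, 16 (2 points).
  x = 10: rhs = 10, matching y values: none (0 points).
  x = 11: rhs = 8, matching y values: 10, 13 (2 points).
  x = 12: rhs = 3, matching y values: 7, 16 (2 points).
  x = 13: rhs = 1, matching y values: 1, 22 (2 points).
  x = 14: rhs = 8, matching y values: 10, 13 (2 points).
  x = 15: rhs = 7, matching y values: none (0 points).
  x = 16: rhs = 4, matching y values: 2, 21 (2 points).
  x = 17: rhs = 5, matching y values: none (0 points).
  x = 18: rhs = 16, matching y values: 4, 19 (2 points).
  x = 19: rhs = 20, matching y values: none (0 points).
  x = 20: rhs = 0, matching y values: 0 (1 points).
  x = 21: rhs = 8, matching y values: 10, 13 (2 points).
  x = 22: rhs = 4, matching y values: 2, 21 (2 points).
Total affine count: 27.
Full point count |E(F_23)| = 27 + 1 = 28.
Hasse bound: |28 − (23+1)| = |4| = 4 ≤ 2√23 ≈ 9.5917 ✓.


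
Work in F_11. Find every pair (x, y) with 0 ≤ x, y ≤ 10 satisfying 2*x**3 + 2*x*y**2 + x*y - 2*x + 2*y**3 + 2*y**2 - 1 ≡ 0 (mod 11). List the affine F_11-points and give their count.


Affine F_11-points: {(1, 2), (1, 8), (1, 10), (2, 0), (2, 2), (2, 6), (4, 3), (4, 6), (4, 8), (5, 5), (5, 6), (6, 8), (7, 0), (8, 2), (9, 7), (9, 9), (10, 1)}; count = 17.

For each of the 121 pairs (x, y) ∈ F_11², evaluate f(x, y) mod 11. Record the zeros.
  x = 0: [0↦10, 1↦3, 2↦1, 3↦5, 4↦5, 5↦2, 6↦8, 7↦2, 8↦7, 9↦2, 10↦10]  zeros at y ∈ ∅
  x = 1: [0↦10, 1↦6, 2↦0, 3↦4, 4↦8, 5↦2, 6↦9, 7↦8, 8↦0, 9↦8, 10↦0]  zeros at y ∈ {2, 8, 10}
  x = 2: [0↦0, 1↦10, 2↦0, 3↦4, 4↦1, 5↦3, 6↦0, 7↦4, 8↦5, 9↦4, 10↦2]  zeros at y ∈ {0, 2, 6}
  x = 3: [0↦3, 1↦5, 2↦2, 3↦6, 4↦7, 5↦6, 6↦4, 7↦2, 8↦1, 9↦2, 10↦6]  zeros at y ∈ ∅
  x = 4: [0↦9, 1↦3, 2↦7, 3↦0, 4↦5, 5↦1, 6↦0, 7↦3, 8↦0, 9↦3, 10↦2]  zeros at y ∈ {3, 6, 8}
  x = 5: [0↦8, 1↦5, 2↦5, 3↦9, 4↦7, 5↦0, 6↦0, 7↦8, 8↦3, 9↦8, 10↦2]  zeros at y ∈ {5, 6}
  x = 6: [0↦1, 1↦1, 2↦8, 3↦1, 4↦3, 5↦4, 6↦5, 7↦7, 8↦0, 9↦7, 10↦7]  zeros at y ∈ {8}
  x = 7: [0↦0, 1↦3, 2↦6, 3↦10, 4↦5, 5↦3, 6↦5, 7↦1, 8↦3, 9↦1, 10↦7]  zeros at y ∈ {0}
  x = 8: [0↦6, 1↦1, 2↦0, 3↦4, 4↦3, 5↦9, 6↦1, 7↦2, 8↦2, 9↦2, 10↦3]  zeros at y ∈ {2}
  x = 9: [0↦9, 1↦7, 2↦2, 3↦6, 4↦9, 5↦1, 6↦5, 7↦0, 8↦9, 9↦0, 10↦7]  zeros at y ∈ {7, 9}
  x = 10: [0↦10, 1↦0, 2↦2, 3↦6, 4↦2, 5↦2, 6↦7, 7↦7, 8↦3, 9↦7, 10↦9]  zeros at y ∈ {1}
Collecting zeros: affine points = {(1, 2), (1, 8), (1, 10), (2, 0), (2, 2), (2, 6), (4, 3), (4, 6), (4, 8), (5, 5), (5, 6), (6, 8), (7, 0), (8, 2), (9, 7), (9, 9), (10, 1)}.
Total count |C(F_11)_aff| = 17.


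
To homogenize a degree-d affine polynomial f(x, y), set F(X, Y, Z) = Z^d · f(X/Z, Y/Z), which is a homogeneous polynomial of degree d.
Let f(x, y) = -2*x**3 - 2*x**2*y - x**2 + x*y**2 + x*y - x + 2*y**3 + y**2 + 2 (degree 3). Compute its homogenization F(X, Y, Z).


F(X, Y, Z) = -2*X**3 - 2*X**2*Y - X**2*Z + X*Y**2 + X*Y*Z - X*Z**2 + 2*Y**3 + Y**2*Z + 2*Z**3

deg(f) = 3.
Substitute x = X/Z, y = Y/Z into f, then multiply by Z^3.
  monomial -2·x^3·y^0 ↦ -2·X^3·Y^0·Z^0.
  monomial -2·x^2·y^1 ↦ -2·X^2·Y^1·Z^0.
  monomial -1·x^2·y^0 ↦ -1·X^2·Y^0·Z^1.
  monomial 1·x^1·y^2 ↦ 1·X^1·Y^2·Z^0.
  monomial 1·x^1·y^1 ↦ 1·X^1·Y^1·Z^1.
  monomial -1·x^1·y^0 ↦ -1·X^1·Y^0·Z^2.
  monomial 2·x^0·y^3 ↦ 2·X^0·Y^3·Z^0.
  monomial 1·x^0·y^2 ↦ 1·X^0·Y^2·Z^1.
  monomial 2·x^0·y^0 ↦ 2·X^0·Y^0·Z^3.
Collecting: F(X, Y, Z) = -2*X**3 - 2*X**2*Y - X**2*Z + X*Y**2 + X*Y*Z - X*Z**2 + 2*Y**3 + Y**2*Z + 2*Z**3.


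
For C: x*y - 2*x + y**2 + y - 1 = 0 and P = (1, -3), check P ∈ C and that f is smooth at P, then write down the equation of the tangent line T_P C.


Tangent line at P: -5*x - 4*y - 7 = 0.

Step 1: f(1, -3) = 0, so P lies on C.
Step 2: partial derivatives
  f_x(x, y) = y - 2, f_y(x, y) = x + 2*y + 1.
  f_x(P) = -5, f_y(P) = -4 (gradient nonzero, so P is smooth).
Step 3: tangent line at P: -5·(x − 1) + -4·(y − -3) = 0.
Expanding: -5*x - 4*y - 7 = 0.


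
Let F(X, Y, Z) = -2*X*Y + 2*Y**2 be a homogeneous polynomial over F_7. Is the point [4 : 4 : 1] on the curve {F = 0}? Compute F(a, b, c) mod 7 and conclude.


F(4,4,1) ≡ 0 (mod 7); P is on the curve.

Evaluate F(4, 4, 1) term-by-term (mod 7).
  -2*X*Y ↦ -2·4·4·1 = -32
  2*Y**2 ↦ 2·1·16·1 = 32
Sum: F(4, 4, 1) = (-32) + (32) = 0.
Reducing mod 7: 0 ≡ 0 (mod 7).
Since F(a, b, c) ≡ 0 (mod 7), P lies on the curve.


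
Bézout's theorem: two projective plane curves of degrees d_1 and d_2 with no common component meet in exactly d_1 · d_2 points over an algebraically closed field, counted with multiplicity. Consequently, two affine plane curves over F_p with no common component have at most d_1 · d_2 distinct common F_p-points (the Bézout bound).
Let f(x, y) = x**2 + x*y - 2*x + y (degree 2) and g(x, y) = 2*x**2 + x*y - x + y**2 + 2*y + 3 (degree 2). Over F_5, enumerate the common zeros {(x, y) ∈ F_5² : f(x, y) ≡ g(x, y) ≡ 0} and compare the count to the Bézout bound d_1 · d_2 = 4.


Common zeros: ∅; count = 0; Bézout bound = 4.

deg(f) = 2, deg(g) = 2, so Bézout bound = 4.
Scan x ∈ F_5. For each x, list the y ∈ F_5 with f(x, y) ≡ 0 and those with g(x, y) ≡ 0 (mod 5); the common zeros in that column are the intersection.
  x = 0: f ≡ 0 at y ∈ {0}; g ≡ 0 at y ∈ ∅; common: ∅.
  x = 1: f ≡ 0 at y ∈ {3}; g ≡ 0 at y ∈ ∅; common: ∅.
  x = 2: f ≡ 0 at y ∈ {0}; g ≡ 0 at y ∈ {3}; common: ∅.
  x = 3: f ≡ 0 at y ∈ {3}; g ≡ 0 at y ∈ ∅; common: ∅.
  x = 4: f ≡ 0 at y ∈ ∅; g ≡ 0 at y ∈ ∅; common: ∅.
Collecting: common zeros = ∅, so the count is 0.
Comparison with the Bézout bound: 0 ≤ 4 = deg(f)·deg(g), as expected for curves with no common component (the affine F_5-count falls short of the bound because intersections may lie at infinity, over extension fields, or carry multiplicity).
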